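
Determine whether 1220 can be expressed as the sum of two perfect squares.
8² + 34² (a=8, b=34)

Factorization: 1220 = 2^2 × 5 × 61
By Fermat: n is sum of two squares iff every prime p ≡ 3 (mod 4) appears to even power.
All primes ≡ 3 (mod 4) appear to even power.
Search a = 0, 1, 2, … for 1220 - a² a perfect square: first hit at a = 8: 1220 - 64 = 1156 = 34².
1220 = 8² + 34² = 64 + 1156 ✓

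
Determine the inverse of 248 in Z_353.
158

gcd(248, 353) = 1, so the inverse exists.
Extended Euclidean algorithm on (353, 248):
353 = 1 × 248 + 105  ⟹  105 = (1)·353 + (-1)·248
248 = 2 × 105 + 38  ⟹  38 = (-2)·353 + (3)·248
105 = 2 × 38 + 29  ⟹  29 = (5)·353 + (-7)·248
38 = 1 × 29 + 9  ⟹  9 = (-7)·353 + (10)·248
29 = 3 × 9 + 2  ⟹  2 = (26)·353 + (-37)·248
9 = 4 × 2 + 1  ⟹  1 = (-111)·353 + (158)·248
So (158)·248 ≡ 1 (mod 353), i.e. 248^(-1) ≡ 158 (mod 353).
Check: 248 × 158 = 39184 ≡ 1 (mod 353)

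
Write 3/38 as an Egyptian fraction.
1/13 + 1/494

Greedy algorithm:
3/38: ceiling(38/3) = 13, use 1/13
1/494: ceiling(494/1) = 494, use 1/494
Result: 3/38 = 1/13 + 1/494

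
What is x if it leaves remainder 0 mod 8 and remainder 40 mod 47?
40

Using Chinese Remainder Theorem:
M = 8 × 47 = 376
M1 = 47, M2 = 8
y1 = 47^(-1) mod 8 = 7
y2 = 8^(-1) mod 47 = 6
x = (0×47×7 + 40×8×6) mod 376 = 40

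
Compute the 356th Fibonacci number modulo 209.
206

Matrix identity: Q^n = [[F_(n+1), F_n], [F_n, F_(n-1)]] with Q = [[1,1],[1,0]].
n = 356 = 101100100₂. Square-and-multiply, entries mod 209:
Q^1 = [[1,1],[1,0]]
Q^2 = (Q^1)² = [[2,1],[1,1]]
Q^5 = (Q^2)²·Q = [[8,5],[5,3]]
Q^11 = (Q^5)²·Q = [[144,89],[89,55]]
Q^22 = (Q^11)² = [[24,155],[155,78]]
Q^44 = (Q^22)² = [[148,135],[135,13]]
Q^89 = (Q^44)²·Q = [[0,1],[1,208]]
Q^178 = (Q^89)² = [[1,208],[208,2]]
Q^356 = (Q^178)² = [[2,206],[206,5]]
F_356 mod 209 = Q^356[0][1] = 206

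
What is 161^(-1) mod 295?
11

gcd(161, 295) = 1, so the inverse exists.
Extended Euclidean algorithm on (295, 161):
295 = 1 × 161 + 134  ⟹  134 = (1)·295 + (-1)·161
161 = 1 × 134 + 27  ⟹  27 = (-1)·295 + (2)·161
134 = 4 × 27 + 26  ⟹  26 = (5)·295 + (-9)·161
27 = 1 × 26 + 1  ⟹  1 = (-6)·295 + (11)·161
So (11)·161 ≡ 1 (mod 295), i.e. 161^(-1) ≡ 11 (mod 295).
Check: 161 × 11 = 1771 ≡ 1 (mod 295)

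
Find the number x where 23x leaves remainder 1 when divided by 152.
119

gcd(23, 152) = 1, so the inverse exists.
Extended Euclidean algorithm on (152, 23):
152 = 6 × 23 + 14  ⟹  14 = (1)·152 + (-6)·23
23 = 1 × 14 + 9  ⟹  9 = (-1)·152 + (7)·23
14 = 1 × 9 + 5  ⟹  5 = (2)·152 + (-13)·23
9 = 1 × 5 + 4  ⟹  4 = (-3)·152 + (20)·23
5 = 1 × 4 + 1  ⟹  1 = (5)·152 + (-33)·23
So (-33)·23 ≡ 1 (mod 152), i.e. 23^(-1) ≡ -33 ≡ 119 (mod 152).
Check: 23 × 119 = 2737 ≡ 1 (mod 152)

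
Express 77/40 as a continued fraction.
[1; 1, 12, 3]

Euclidean algorithm steps:
77 = 1 × 40 + 37
40 = 1 × 37 + 3
37 = 12 × 3 + 1
3 = 3 × 1 + 0
Continued fraction: [1; 1, 12, 3]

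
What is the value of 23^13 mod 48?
23

Repeated squaring. Binary of 13 = 1101.
23^1 ≡ 23 (mod 48); 23^2 ≡ 1 (mod 48); 23^4 ≡ 1 (mod 48); 23^8 ≡ 1 (mod 48)
23^13 = 23^1 × 23^4 × 23^8 ≡ 23 (mod 48)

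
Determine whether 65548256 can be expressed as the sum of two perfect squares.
Not possible

Factorization: 65548256 = 2^5 × 127^3
By Fermat: n is sum of two squares iff every prime p ≡ 3 (mod 4) appears to even power.
Prime(s) ≡ 3 (mod 4) with odd exponent: [(127, 3)]
Therefore 65548256 cannot be expressed as a² + b².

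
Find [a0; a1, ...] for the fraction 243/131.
[1; 1, 5, 1, 8, 2]

Euclidean algorithm steps:
243 = 1 × 131 + 112
131 = 1 × 112 + 19
112 = 5 × 19 + 17
19 = 1 × 17 + 2
17 = 8 × 2 + 1
2 = 2 × 1 + 0
Continued fraction: [1; 1, 5, 1, 8, 2]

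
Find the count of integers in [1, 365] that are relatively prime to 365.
288

365 = 5 × 73
φ(n) = n × ∏(1 - 1/p) for each prime p dividing n
φ(365) = 365 × (1 - 1/5) × (1 - 1/73) = 288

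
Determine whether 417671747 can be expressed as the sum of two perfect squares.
Not possible

Factorization: 417671747 = 53 × 199^3
By Fermat: n is sum of two squares iff every prime p ≡ 3 (mod 4) appears to even power.
Prime(s) ≡ 3 (mod 4) with odd exponent: [(199, 3)]
Therefore 417671747 cannot be expressed as a² + b².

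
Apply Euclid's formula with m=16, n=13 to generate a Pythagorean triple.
(87, 416, 425)

Euclid's formula: a = m² - n², b = 2mn, c = m² + n²
m = 16, n = 13
a = 16² - 13² = 256 - 169 = 87
b = 2 × 16 × 13 = 416
c = 16² + 13² = 256 + 169 = 425
Verification: 87² + 416² = 7569 + 173056 = 180625 = 425² ✓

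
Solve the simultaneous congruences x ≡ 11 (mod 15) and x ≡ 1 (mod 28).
281

Using Chinese Remainder Theorem:
M = 15 × 28 = 420
M1 = 28, M2 = 15
y1 = 28^(-1) mod 15 = 7
y2 = 15^(-1) mod 28 = 15
x = (11×28×7 + 1×15×15) mod 420 = 281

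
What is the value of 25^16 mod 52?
1

Repeated squaring. Binary of 16 = 10000.
25^1 ≡ 25 (mod 52); 25^2 ≡ 1 (mod 52); 25^4 ≡ 1 (mod 52); 25^8 ≡ 1 (mod 52); 25^16 ≡ 1 (mod 52)
25^16 = 25^16 ≡ 1 (mod 52)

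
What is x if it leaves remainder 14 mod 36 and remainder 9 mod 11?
86

Using Chinese Remainder Theorem:
M = 36 × 11 = 396
M1 = 11, M2 = 36
y1 = 11^(-1) mod 36 = 23
y2 = 36^(-1) mod 11 = 4
x = (14×11×23 + 9×36×4) mod 396 = 86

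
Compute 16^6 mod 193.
112

Repeated squaring. Binary of 6 = 110.
16^1 ≡ 16 (mod 193); 16^2 ≡ 63 (mod 193); 16^4 ≡ 109 (mod 193)
16^6 = 16^2 × 16^4 ≡ 112 (mod 193)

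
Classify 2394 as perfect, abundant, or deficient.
abundant

Proper divisors of 2394: sum = 1 + 2 + 3 + 6 + 7 + 9 + 14 + 18 + ... + 342 + 399 + 798 + 1197 (23 divisors) = 3846
Since 3846 > 2394, 2394 is abundant.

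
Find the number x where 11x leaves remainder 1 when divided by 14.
9

gcd(11, 14) = 1, so the inverse exists.
Extended Euclidean algorithm on (14, 11):
14 = 1 × 11 + 3  ⟹  3 = (1)·14 + (-1)·11
11 = 3 × 3 + 2  ⟹  2 = (-3)·14 + (4)·11
3 = 1 × 2 + 1  ⟹  1 = (4)·14 + (-5)·11
So (-5)·11 ≡ 1 (mod 14), i.e. 11^(-1) ≡ -5 ≡ 9 (mod 14).
Check: 11 × 9 = 99 ≡ 1 (mod 14)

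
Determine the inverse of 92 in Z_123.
119

gcd(92, 123) = 1, so the inverse exists.
Extended Euclidean algorithm on (123, 92):
123 = 1 × 92 + 31  ⟹  31 = (1)·123 + (-1)·92
92 = 2 × 31 + 30  ⟹  30 = (-2)·123 + (3)·92
31 = 1 × 30 + 1  ⟹  1 = (3)·123 + (-4)·92
So (-4)·92 ≡ 1 (mod 123), i.e. 92^(-1) ≡ -4 ≡ 119 (mod 123).
Check: 92 × 119 = 10948 ≡ 1 (mod 123)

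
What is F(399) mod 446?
76

Matrix identity: Q^n = [[F_(n+1), F_n], [F_n, F_(n-1)]] with Q = [[1,1],[1,0]].
n = 399 = 110001111₂. Square-and-multiply, entries mod 446:
Q^1 = [[1,1],[1,0]]
Q^3 = (Q^1)²·Q = [[3,2],[2,1]]
Q^6 = (Q^3)² = [[13,8],[8,5]]
Q^12 = (Q^6)² = [[233,144],[144,89]]
Q^24 = (Q^12)² = [[97,430],[430,113]]
Q^49 = (Q^24)²·Q = [[61,299],[299,208]]
Q^99 = (Q^49)²·Q = [[59,354],[354,151]]
Q^199 = (Q^99)²·Q = [[207,349],[349,304]]
Q^399 = (Q^199)²·Q = [[15,76],[76,385]]
F_399 mod 446 = Q^399[0][1] = 76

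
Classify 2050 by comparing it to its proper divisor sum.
deficient

Proper divisors of 2050: sum = 1 + 2 + 5 + 10 + 25 + 41 + 50 + 82 + 205 + 410 + 1025 = 1856
Since 1856 < 2050, 2050 is deficient.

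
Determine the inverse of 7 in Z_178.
51

gcd(7, 178) = 1, so the inverse exists.
Extended Euclidean algorithm on (178, 7):
178 = 25 × 7 + 3  ⟹  3 = (1)·178 + (-25)·7
7 = 2 × 3 + 1  ⟹  1 = (-2)·178 + (51)·7
So (51)·7 ≡ 1 (mod 178), i.e. 7^(-1) ≡ 51 (mod 178).
Check: 7 × 51 = 357 ≡ 1 (mod 178)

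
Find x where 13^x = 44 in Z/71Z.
37

Baby-step giant-step with step n = ⌈√71⌉ = 9.
Baby steps 13^j mod 71 (j:value) for j=0..8: 0:1, 1:13, 2:27, 3:67, 4:19, 5:34, 6:16, 7:66, 8:6.
Giant-step multiplier: 13^(-9) ≡ 13^(70-9) = 13^61 ≡ 61 (mod 71).
Giant steps γ_i = 44·61^i mod 71: γ_0=44, γ_1=57, γ_2=69, γ_3=20, γ_4=13 (in table at j=1).
x = i·n + j = 4·9 + 1 = 37.
Check: 13^37 ≡ 44 (mod 71).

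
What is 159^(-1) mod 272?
207

gcd(159, 272) = 1, so the inverse exists.
Extended Euclidean algorithm on (272, 159):
272 = 1 × 159 + 113  ⟹  113 = (1)·272 + (-1)·159
159 = 1 × 113 + 46  ⟹  46 = (-1)·272 + (2)·159
113 = 2 × 46 + 21  ⟹  21 = (3)·272 + (-5)·159
46 = 2 × 21 + 4  ⟹  4 = (-7)·272 + (12)·159
21 = 5 × 4 + 1  ⟹  1 = (38)·272 + (-65)·159
So (-65)·159 ≡ 1 (mod 272), i.e. 159^(-1) ≡ -65 ≡ 207 (mod 272).
Check: 159 × 207 = 32913 ≡ 1 (mod 272)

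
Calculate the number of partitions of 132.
6620830889

p(n) counts ways to write n as a sum of positive integers (order ignored).
Euler's pentagonal recurrence: p(k) = p(k-1) + p(k-2) - p(k-5) - p(k-7) + p(k-12) + p(k-15) - ... (offsets j(3j∓1)/2, signs ++--, p(0)=1, p(<0)=0).
DP table for k = 0..131: p(0)=1, p(1)=1, p(2)=2, p(3)=3, p(4)=5, p(5)=7, p(6)=11, p(7)=15, p(8)=22, p(9)=30, p(10)=42, p(11)=56, p(12)=77, p(13)=101, p(14)=135, p(15)=176, p(16)=231, p(17)=297, p(18)=385, p(19)=490, p(20)=627, p(21)=792, p(22)=1002, p(23)=1255, p(24)=1575, p(25)=1958, p(26)=2436, p(27)=3010, p(28)=3718, p(29)=4565, p(30)=5604, p(31)=6842, p(32)=8349, p(33)=10143, p(34)=12310, p(35)=14883, p(36)=17977, p(37)=21637, p(38)=26015, p(39)=31185, p(40)=37338, p(41)=44583, p(42)=53174, p(43)=63261, p(44)=75175, p(45)=89134, p(46)=105558, p(47)=124754, p(48)=147273, p(49)=173525, p(50)=204226, p(51)=239943, p(52)=281589, p(53)=329931, p(54)=386155, p(55)=451276, p(56)=526823, p(57)=614154, p(58)=715220, p(59)=831820, p(60)=966467, p(61)=1121505, p(62)=1300156, p(63)=1505499, p(64)=1741630, p(65)=2012558, p(66)=2323520, p(67)=2679689, p(68)=3087735, p(69)=3554345, p(70)=4087968, p(71)=4697205, p(72)=5392783, p(73)=6185689, p(74)=7089500, p(75)=8118264, p(76)=9289091, p(77)=10619863, p(78)=12132164, p(79)=13848650, p(80)=15796476, p(81)=18004327, p(82)=20506255, p(83)=23338469, p(84)=26543660, p(85)=30167357, p(86)=34262962, p(87)=38887673, p(88)=44108109, p(89)=49995925, p(90)=56634173, p(91)=64112359, p(92)=72533807, p(93)=82010177, p(94)=92669720, p(95)=104651419, p(96)=118114304, p(97)=133230930, p(98)=150198136, p(99)=169229875, p(100)=190569292, p(101)=214481126, p(102)=241265379, p(103)=271248950, p(104)=304801365, p(105)=342325709, p(106)=384276336, p(107)=431149389, p(108)=483502844, p(109)=541946240, p(110)=607163746, p(111)=679903203, p(112)=761002156, p(113)=851376628, p(114)=952050665, p(115)=1064144451, p(116)=1188908248, p(117)=1327710076, p(118)=1482074143, p(119)=1653668665, p(120)=1844349560, p(121)=2056148051, p(122)=2291320912, p(123)=2552338241, p(124)=2841940500, p(125)=3163127352, p(126)=3519222692, p(127)=3913864295, p(128)=4351078600, p(129)=4835271870, p(130)=5371315400, p(131)=5964539504.
Final step: p(132) = p(131) + p(130) - p(127) - p(125) + p(120) + p(117) - p(110) - p(106) + p(97) + p(92) - p(81) - p(75) + p(62) + p(55) - p(40) - p(32) + p(15) + p(6)
= 5964539504 + 5371315400 - 3913864295 - 3163127352 + 1844349560 + 1327710076 - 607163746 - 384276336 + 133230930 + 72533807 - 18004327 - 8118264 + 1300156 + 451276 - 37338 - 8349 + 176 + 11
= 6620830889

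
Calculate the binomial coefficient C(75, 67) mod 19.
1

Using Lucas' theorem:
Write n=75 and k=67 in base 19:
n in base 19: [3, 18]
k in base 19: [3, 10]
C(75,67) mod 19 = ∏ C(n_i, k_i) mod 19
Digit binomials (mod 19): C(3,3) = 1; C(18,10) = 43758 ≡ 1
Product: 1 × 1 = 1 ≡ 1 (mod 19)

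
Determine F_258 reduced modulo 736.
376

Matrix identity: Q^n = [[F_(n+1), F_n], [F_n, F_(n-1)]] with Q = [[1,1],[1,0]].
n = 258 = 100000010₂. Square-and-multiply, entries mod 736:
Q^1 = [[1,1],[1,0]]
Q^2 = (Q^1)² = [[2,1],[1,1]]
Q^4 = (Q^2)² = [[5,3],[3,2]]
Q^8 = (Q^4)² = [[34,21],[21,13]]
Q^16 = (Q^8)² = [[125,251],[251,610]]
Q^32 = (Q^16)² = [[610,485],[485,125]]
Q^64 = (Q^32)² = [[125,251],[251,610]]
Q^129 = (Q^64)²·Q = [[359,610],[610,485]]
Q^258 = (Q^129)² = [[501,376],[376,125]]
F_258 mod 736 = Q^258[0][1] = 376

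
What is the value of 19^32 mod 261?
82

Repeated squaring. Binary of 32 = 100000.
19^1 ≡ 19 (mod 261); 19^2 ≡ 100 (mod 261); 19^4 ≡ 82 (mod 261); 19^8 ≡ 199 (mod 261); 19^16 ≡ 190 (mod 261); 19^32 ≡ 82 (mod 261)
19^32 = 19^32 ≡ 82 (mod 261)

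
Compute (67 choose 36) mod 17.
3

Using Lucas' theorem:
Write n=67 and k=36 in base 17:
n in base 17: [3, 16]
k in base 17: [2, 2]
C(67,36) mod 17 = ∏ C(n_i, k_i) mod 17
Digit binomials (mod 17): C(3,2) = 3; C(16,2) = 120 ≡ 1
Product: 3 × 1 = 3 ≡ 3 (mod 17)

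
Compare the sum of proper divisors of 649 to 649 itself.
deficient

Proper divisors of 649: sum = 1 + 11 + 59 = 71
Since 71 < 649, 649 is deficient.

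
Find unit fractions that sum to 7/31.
1/5 + 1/39 + 1/6045

Greedy algorithm:
7/31: ceiling(31/7) = 5, use 1/5
4/155: ceiling(155/4) = 39, use 1/39
1/6045: ceiling(6045/1) = 6045, use 1/6045
Result: 7/31 = 1/5 + 1/39 + 1/6045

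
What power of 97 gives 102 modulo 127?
57

Baby-step giant-step with step n = ⌈√127⌉ = 12.
Baby steps 97^j mod 127 (j:value) for j=0..11: 0:1, 1:97, 2:11, 3:51, 4:121, 5:53, 6:61, 7:75, 8:36, 9:63, 10:15, 11:58.
Giant-step multiplier: 97^(-12) ≡ 97^(126-12) = 97^114 ≡ 117 (mod 127).
Giant steps γ_i = 102·117^i mod 127: γ_0=102, γ_1=123, γ_2=40, γ_3=108, γ_4=63 (in table at j=9).
x = i·n + j = 4·12 + 9 = 57.
Check: 97^57 ≡ 102 (mod 127).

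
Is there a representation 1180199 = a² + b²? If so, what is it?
Not possible

Factorization: 1180199 = 23^3 × 97
By Fermat: n is sum of two squares iff every prime p ≡ 3 (mod 4) appears to even power.
Prime(s) ≡ 3 (mod 4) with odd exponent: [(23, 3)]
Therefore 1180199 cannot be expressed as a² + b².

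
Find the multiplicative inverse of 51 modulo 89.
7

gcd(51, 89) = 1, so the inverse exists.
Extended Euclidean algorithm on (89, 51):
89 = 1 × 51 + 38  ⟹  38 = (1)·89 + (-1)·51
51 = 1 × 38 + 13  ⟹  13 = (-1)·89 + (2)·51
38 = 2 × 13 + 12  ⟹  12 = (3)·89 + (-5)·51
13 = 1 × 12 + 1  ⟹  1 = (-4)·89 + (7)·51
So (7)·51 ≡ 1 (mod 89), i.e. 51^(-1) ≡ 7 (mod 89).
Check: 51 × 7 = 357 ≡ 1 (mod 89)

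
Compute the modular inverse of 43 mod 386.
9

gcd(43, 386) = 1, so the inverse exists.
Extended Euclidean algorithm on (386, 43):
386 = 8 × 43 + 42  ⟹  42 = (1)·386 + (-8)·43
43 = 1 × 42 + 1  ⟹  1 = (-1)·386 + (9)·43
So (9)·43 ≡ 1 (mod 386), i.e. 43^(-1) ≡ 9 (mod 386).
Check: 43 × 9 = 387 ≡ 1 (mod 386)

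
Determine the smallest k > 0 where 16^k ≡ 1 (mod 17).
2

17 is prime, so ord(16) divides φ(17) = 16.
Divisors of 16: 1, 2, 4, 8, 16.
Repeated squaring: 16^1 ≡ 16, 16^2 ≡ 1, 16^4 ≡ 1, 16^8 ≡ 1, 16^16 ≡ 1 (mod 17).
Test 16^d mod 17 for each divisor d in increasing order:
16^1 ≡ 16
16^2 ≡ 1  ← first divisor giving 1
The order is 2.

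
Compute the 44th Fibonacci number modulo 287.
249

Matrix identity: Q^n = [[F_(n+1), F_n], [F_n, F_(n-1)]] with Q = [[1,1],[1,0]].
n = 44 = 101100₂. Square-and-multiply, entries mod 287:
Q^1 = [[1,1],[1,0]]
Q^2 = (Q^1)² = [[2,1],[1,1]]
Q^5 = (Q^2)²·Q = [[8,5],[5,3]]
Q^11 = (Q^5)²·Q = [[144,89],[89,55]]
Q^22 = (Q^11)² = [[244,204],[204,40]]
Q^44 = (Q^22)² = [[128,249],[249,166]]
F_44 mod 287 = Q^44[0][1] = 249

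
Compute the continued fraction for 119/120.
[0; 1, 119]

Euclidean algorithm steps:
119 = 0 × 120 + 119
120 = 1 × 119 + 1
119 = 119 × 1 + 0
Continued fraction: [0; 1, 119]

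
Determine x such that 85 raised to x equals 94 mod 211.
185

Baby-step giant-step with step n = ⌈√211⌉ = 15.
Baby steps 85^j mod 211 (j:value) for j=0..14: 0:1, 1:85, 2:51, 3:115, 4:69, 5:168, 6:143, 7:128, 8:119, 9:198, 10:161, 11:181, 12:193, 13:158, 14:137.
Giant-step multiplier: 85^(-15) ≡ 85^(210-15) = 85^195 ≡ 153 (mod 211).
Giant steps γ_i = 94·153^i mod 211: γ_0=94, γ_1=34, γ_2=138, γ_3=14, γ_4=32, γ_5=43, γ_6=38, γ_7=117, γ_8=177, γ_9=73, γ_10=197, γ_11=179, γ_12=168 (in table at j=5).
x = i·n + j = 12·15 + 5 = 185.
Check: 85^185 ≡ 94 (mod 211).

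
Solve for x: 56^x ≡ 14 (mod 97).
77

Baby-step giant-step with step n = ⌈√97⌉ = 10.
Baby steps 56^j mod 97 (j:value) for j=0..9: 0:1, 1:56, 2:32, 3:46, 4:54, 5:17, 6:79, 7:59, 8:6, 9:45.
Giant-step multiplier: 56^(-10) ≡ 56^(96-10) = 56^86 ≡ 48 (mod 97).
Giant steps γ_i = 14·48^i mod 97: γ_0=14, γ_1=90, γ_2=52, γ_3=71, γ_4=13, γ_5=42, γ_6=76, γ_7=59 (in table at j=7).
x = i·n + j = 7·10 + 7 = 77.
Check: 56^77 ≡ 14 (mod 97).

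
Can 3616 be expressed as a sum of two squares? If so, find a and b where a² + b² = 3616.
4² + 60² (a=4, b=60)

Factorization: 3616 = 2^5 × 113
By Fermat: n is sum of two squares iff every prime p ≡ 3 (mod 4) appears to even power.
All primes ≡ 3 (mod 4) appear to even power.
Search a = 0, 1, 2, … for 3616 - a² a perfect square: first hit at a = 4: 3616 - 16 = 3600 = 60².
3616 = 4² + 60² = 16 + 3600 ✓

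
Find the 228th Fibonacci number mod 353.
332

Matrix identity: Q^n = [[F_(n+1), F_n], [F_n, F_(n-1)]] with Q = [[1,1],[1,0]].
n = 228 = 11100100₂. Square-and-multiply, entries mod 353:
Q^1 = [[1,1],[1,0]]
Q^3 = (Q^1)²·Q = [[3,2],[2,1]]
Q^7 = (Q^3)²·Q = [[21,13],[13,8]]
Q^14 = (Q^7)² = [[257,24],[24,233]]
Q^28 = (Q^14)² = [[261,111],[111,150]]
Q^57 = (Q^28)²·Q = [[42,311],[311,84]]
Q^114 = (Q^57)² = [[351,3],[3,348]]
Q^228 = (Q^114)² = [[13,332],[332,34]]
F_228 mod 353 = Q^228[0][1] = 332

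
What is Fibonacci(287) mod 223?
104

Matrix identity: Q^n = [[F_(n+1), F_n], [F_n, F_(n-1)]] with Q = [[1,1],[1,0]].
n = 287 = 100011111₂. Square-and-multiply, entries mod 223:
Q^1 = [[1,1],[1,0]]
Q^2 = (Q^1)² = [[2,1],[1,1]]
Q^4 = (Q^2)² = [[5,3],[3,2]]
Q^8 = (Q^4)² = [[34,21],[21,13]]
Q^17 = (Q^8)²·Q = [[131,36],[36,95]]
Q^35 = (Q^17)²·Q = [[56,171],[171,108]]
Q^71 = (Q^35)²·Q = [[211,42],[42,169]]
Q^143 = (Q^71)²·Q = [[28,124],[124,127]]
Q^287 = (Q^143)²·Q = [[146,104],[104,42]]
F_287 mod 223 = Q^287[0][1] = 104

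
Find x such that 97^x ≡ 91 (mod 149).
91

Baby-step giant-step with step n = ⌈√149⌉ = 13.
Baby steps 97^j mod 149 (j:value) for j=0..12: 0:1, 1:97, 2:22, 3:48, 4:37, 5:13, 6:69, 7:137, 8:28, 9:34, 10:20, 11:3, 12:142.
Giant-step multiplier: 97^(-13) ≡ 97^(148-13) = 97^135 ≡ 70 (mod 149).
Giant steps γ_i = 91·70^i mod 149: γ_0=91, γ_1=112, γ_2=92, γ_3=33, γ_4=75, γ_5=35, γ_6=66, γ_7=1 (in table at j=0).
x = i·n + j = 7·13 + 0 = 91.
Check: 97^91 ≡ 91 (mod 149).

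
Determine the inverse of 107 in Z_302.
175

gcd(107, 302) = 1, so the inverse exists.
Extended Euclidean algorithm on (302, 107):
302 = 2 × 107 + 88  ⟹  88 = (1)·302 + (-2)·107
107 = 1 × 88 + 19  ⟹  19 = (-1)·302 + (3)·107
88 = 4 × 19 + 12  ⟹  12 = (5)·302 + (-14)·107
19 = 1 × 12 + 7  ⟹  7 = (-6)·302 + (17)·107
12 = 1 × 7 + 5  ⟹  5 = (11)·302 + (-31)·107
7 = 1 × 5 + 2  ⟹  2 = (-17)·302 + (48)·107
5 = 2 × 2 + 1  ⟹  1 = (45)·302 + (-127)·107
So (-127)·107 ≡ 1 (mod 302), i.e. 107^(-1) ≡ -127 ≡ 175 (mod 302).
Check: 107 × 175 = 18725 ≡ 1 (mod 302)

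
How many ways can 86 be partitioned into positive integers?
34262962

p(n) counts ways to write n as a sum of positive integers (order ignored).
Euler's pentagonal recurrence: p(k) = p(k-1) + p(k-2) - p(k-5) - p(k-7) + p(k-12) + p(k-15) - ... (offsets j(3j∓1)/2, signs ++--, p(0)=1, p(<0)=0).
DP table for k = 0..85: p(0)=1, p(1)=1, p(2)=2, p(3)=3, p(4)=5, p(5)=7, p(6)=11, p(7)=15, p(8)=22, p(9)=30, p(10)=42, p(11)=56, p(12)=77, p(13)=101, p(14)=135, p(15)=176, p(16)=231, p(17)=297, p(18)=385, p(19)=490, p(20)=627, p(21)=792, p(22)=1002, p(23)=1255, p(24)=1575, p(25)=1958, p(26)=2436, p(27)=3010, p(28)=3718, p(29)=4565, p(30)=5604, p(31)=6842, p(32)=8349, p(33)=10143, p(34)=12310, p(35)=14883, p(36)=17977, p(37)=21637, p(38)=26015, p(39)=31185, p(40)=37338, p(41)=44583, p(42)=53174, p(43)=63261, p(44)=75175, p(45)=89134, p(46)=105558, p(47)=124754, p(48)=147273, p(49)=173525, p(50)=204226, p(51)=239943, p(52)=281589, p(53)=329931, p(54)=386155, p(55)=451276, p(56)=526823, p(57)=614154, p(58)=715220, p(59)=831820, p(60)=966467, p(61)=1121505, p(62)=1300156, p(63)=1505499, p(64)=1741630, p(65)=2012558, p(66)=2323520, p(67)=2679689, p(68)=3087735, p(69)=3554345, p(70)=4087968, p(71)=4697205, p(72)=5392783, p(73)=6185689, p(74)=7089500, p(75)=8118264, p(76)=9289091, p(77)=10619863, p(78)=12132164, p(79)=13848650, p(80)=15796476, p(81)=18004327, p(82)=20506255, p(83)=23338469, p(84)=26543660, p(85)=30167357.
Final step: p(86) = p(85) + p(84) - p(81) - p(79) + p(74) + p(71) - p(64) - p(60) + p(51) + p(46) - p(35) - p(29) + p(16) + p(9)
= 30167357 + 26543660 - 18004327 - 13848650 + 7089500 + 4697205 - 1741630 - 966467 + 239943 + 105558 - 14883 - 4565 + 231 + 30
= 34262962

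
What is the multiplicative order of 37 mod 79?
78

79 is prime, so ord(37) divides φ(79) = 78.
Divisors of 78: 1, 2, 3, 6, 13, 26, 39, 78.
Repeated squaring: 37^1 ≡ 37, 37^2 ≡ 26, 37^4 ≡ 44, 37^8 ≡ 40, 37^16 ≡ 20, 37^32 ≡ 5, 37^64 ≡ 25 (mod 79).
Test 37^d mod 79 for each divisor d in increasing order:
37^1 ≡ 37
37^2 ≡ 26
37^3 = 37^2·37^1 ≡ 14
37^6 = 37^4·37^2 ≡ 38
37^13 = 37^8·37^4·37^1 ≡ 24
37^26 = 37^16·37^8·37^2 ≡ 23
37^39 = 37^32·37^4·37^2·37^1 ≡ 78
37^78 = 37^64·37^8·37^4·37^2 ≡ 1  ← first divisor giving 1
The order is 78.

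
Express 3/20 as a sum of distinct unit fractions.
1/7 + 1/140

Greedy algorithm:
3/20: ceiling(20/3) = 7, use 1/7
1/140: ceiling(140/1) = 140, use 1/140
Result: 3/20 = 1/7 + 1/140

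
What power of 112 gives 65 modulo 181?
140

Baby-step giant-step with step n = ⌈√181⌉ = 14.
Baby steps 112^j mod 181 (j:value) for j=0..13: 0:1, 1:112, 2:55, 3:6, 4:129, 5:149, 6:36, 7:50, 8:170, 9:35, 10:119, 11:115, 12:29, 13:171.
Giant-step multiplier: 112^(-14) ≡ 112^(180-14) = 112^166 ≡ 165 (mod 181).
Giant steps γ_i = 65·165^i mod 181: γ_0=65, γ_1=46, γ_2=169, γ_3=11, γ_4=5, γ_5=101, γ_6=13, γ_7=154, γ_8=70, γ_9=147, γ_10=1 (in table at j=0).
x = i·n + j = 10·14 + 0 = 140.
Check: 112^140 ≡ 65 (mod 181).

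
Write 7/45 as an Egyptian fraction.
1/7 + 1/79 + 1/24885

Greedy algorithm:
7/45: ceiling(45/7) = 7, use 1/7
4/315: ceiling(315/4) = 79, use 1/79
1/24885: ceiling(24885/1) = 24885, use 1/24885
Result: 7/45 = 1/7 + 1/79 + 1/24885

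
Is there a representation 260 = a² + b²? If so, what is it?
2² + 16² (a=2, b=16)

Factorization: 260 = 2^2 × 5 × 13
By Fermat: n is sum of two squares iff every prime p ≡ 3 (mod 4) appears to even power.
All primes ≡ 3 (mod 4) appear to even power.
Search a = 0, 1, 2, … for 260 - a² a perfect square: first hit at a = 2: 260 - 4 = 256 = 16².
260 = 2² + 16² = 4 + 256 ✓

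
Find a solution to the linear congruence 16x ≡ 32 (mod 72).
x ≡ 2 (mod 9)

gcd(16, 72) = 8, which divides 32, so solutions exist.
Divide through by 8: 2x ≡ 4 (mod 9).
Find 2^(-1) mod 9 by the extended Euclidean algorithm:
9 = 4 × 2 + 1  ⟹  1 = (1)·9 + (-4)·2
So (-4)·2 ≡ 1 (mod 9), i.e. 2^(-1) ≡ -4 ≡ 5 (mod 9).
x ≡ 5 × 4 = 20 ≡ 2 (mod 9).
Check: 16 × 2 = 32 ≡ 32 (mod 72).
x ≡ 2 (mod 9), giving 8 solutions mod 72.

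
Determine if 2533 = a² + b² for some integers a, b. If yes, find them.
18² + 47² (a=18, b=47)

Factorization: 2533 = 17 × 149
By Fermat: n is sum of two squares iff every prime p ≡ 3 (mod 4) appears to even power.
All primes ≡ 3 (mod 4) appear to even power.
Search a = 0, 1, 2, … for 2533 - a² a perfect square: first hit at a = 18: 2533 - 324 = 2209 = 47².
2533 = 18² + 47² = 324 + 2209 ✓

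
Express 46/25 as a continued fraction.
[1; 1, 5, 4]

Euclidean algorithm steps:
46 = 1 × 25 + 21
25 = 1 × 21 + 4
21 = 5 × 4 + 1
4 = 4 × 1 + 0
Continued fraction: [1; 1, 5, 4]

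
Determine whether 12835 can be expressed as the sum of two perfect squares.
Not possible

Factorization: 12835 = 5 × 17 × 151
By Fermat: n is sum of two squares iff every prime p ≡ 3 (mod 4) appears to even power.
Prime(s) ≡ 3 (mod 4) with odd exponent: [(151, 1)]
Therefore 12835 cannot be expressed as a² + b².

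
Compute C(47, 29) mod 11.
0

Using Lucas' theorem:
Write n=47 and k=29 in base 11:
n in base 11: [4, 3]
k in base 11: [2, 7]
C(47,29) mod 11 = ∏ C(n_i, k_i) mod 11
Digit binomials (mod 11): C(4,2) = 6; C(3,7) = 0 (k_i > n_i)
Product: 6 × 0 = 0 ≡ 0 (mod 11)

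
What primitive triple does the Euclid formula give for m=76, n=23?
(5247, 3496, 6305)

Euclid's formula: a = m² - n², b = 2mn, c = m² + n²
m = 76, n = 23
a = 76² - 23² = 5776 - 529 = 5247
b = 2 × 76 × 23 = 3496
c = 76² + 23² = 5776 + 529 = 6305
Verification: 5247² + 3496² = 27531009 + 12222016 = 39753025 = 6305² ✓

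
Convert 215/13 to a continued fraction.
[16; 1, 1, 6]

Euclidean algorithm steps:
215 = 16 × 13 + 7
13 = 1 × 7 + 6
7 = 1 × 6 + 1
6 = 6 × 1 + 0
Continued fraction: [16; 1, 1, 6]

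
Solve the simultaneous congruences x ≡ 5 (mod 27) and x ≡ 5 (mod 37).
5

Using Chinese Remainder Theorem:
M = 27 × 37 = 999
M1 = 37, M2 = 27
y1 = 37^(-1) mod 27 = 19
y2 = 27^(-1) mod 37 = 11
x = (5×37×19 + 5×27×11) mod 999 = 5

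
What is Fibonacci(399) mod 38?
2

Matrix identity: Q^n = [[F_(n+1), F_n], [F_n, F_(n-1)]] with Q = [[1,1],[1,0]].
n = 399 = 110001111₂. Square-and-multiply, entries mod 38:
Q^1 = [[1,1],[1,0]]
Q^3 = (Q^1)²·Q = [[3,2],[2,1]]
Q^6 = (Q^3)² = [[13,8],[8,5]]
Q^12 = (Q^6)² = [[5,30],[30,13]]
Q^24 = (Q^12)² = [[13,8],[8,5]]
Q^49 = (Q^24)²·Q = [[35,5],[5,30]]
Q^99 = (Q^49)²·Q = [[17,34],[34,21]]
Q^199 = (Q^99)²·Q = [[1,1],[1,0]]
Q^399 = (Q^199)²·Q = [[3,2],[2,1]]
F_399 mod 38 = Q^399[0][1] = 2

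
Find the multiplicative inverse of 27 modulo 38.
31

gcd(27, 38) = 1, so the inverse exists.
Extended Euclidean algorithm on (38, 27):
38 = 1 × 27 + 11  ⟹  11 = (1)·38 + (-1)·27
27 = 2 × 11 + 5  ⟹  5 = (-2)·38 + (3)·27
11 = 2 × 5 + 1  ⟹  1 = (5)·38 + (-7)·27
So (-7)·27 ≡ 1 (mod 38), i.e. 27^(-1) ≡ -7 ≡ 31 (mod 38).
Check: 27 × 31 = 837 ≡ 1 (mod 38)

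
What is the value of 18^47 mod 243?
0

Repeated squaring. Binary of 47 = 101111.
18^1 ≡ 18 (mod 243); 18^2 ≡ 81 (mod 243); 18^4 ≡ 0 (mod 243); 18^8 ≡ 0 (mod 243); 18^16 ≡ 0 (mod 243); 18^32 ≡ 0 (mod 243)
18^47 = 18^1 × 18^2 × 18^4 × 18^8 × 18^32 ≡ 0 (mod 243)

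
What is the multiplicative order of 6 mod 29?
14

29 is prime, so ord(6) divides φ(29) = 28.
Divisors of 28: 1, 2, 4, 7, 14, 28.
Repeated squaring: 6^1 ≡ 6, 6^2 ≡ 7, 6^4 ≡ 20, 6^8 ≡ 23, 6^16 ≡ 7 (mod 29).
Test 6^d mod 29 for each divisor d in increasing order:
6^1 ≡ 6
6^2 ≡ 7
6^4 ≡ 20
6^7 = 6^4·6^2·6^1 ≡ 28
6^14 = 6^8·6^4·6^2 ≡ 1  ← first divisor giving 1
The order is 14.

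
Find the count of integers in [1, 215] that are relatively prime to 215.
168

215 = 5 × 43
φ(n) = n × ∏(1 - 1/p) for each prime p dividing n
φ(215) = 215 × (1 - 1/5) × (1 - 1/43) = 168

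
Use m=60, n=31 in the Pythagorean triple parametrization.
(2639, 3720, 4561)

Euclid's formula: a = m² - n², b = 2mn, c = m² + n²
m = 60, n = 31
a = 60² - 31² = 3600 - 961 = 2639
b = 2 × 60 × 31 = 3720
c = 60² + 31² = 3600 + 961 = 4561
Verification: 2639² + 3720² = 6964321 + 13838400 = 20802721 = 4561² ✓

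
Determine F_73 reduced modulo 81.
55

Matrix identity: Q^n = [[F_(n+1), F_n], [F_n, F_(n-1)]] with Q = [[1,1],[1,0]].
n = 73 = 1001001₂. Square-and-multiply, entries mod 81:
Q^1 = [[1,1],[1,0]]
Q^2 = (Q^1)² = [[2,1],[1,1]]
Q^4 = (Q^2)² = [[5,3],[3,2]]
Q^9 = (Q^4)²·Q = [[55,34],[34,21]]
Q^18 = (Q^9)² = [[50,73],[73,58]]
Q^36 = (Q^18)² = [[53,27],[27,26]]
Q^73 = (Q^36)²·Q = [[1,55],[55,27]]
F_73 mod 81 = Q^73[0][1] = 55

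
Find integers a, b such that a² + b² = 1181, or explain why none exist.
5² + 34² (a=5, b=34)

Factorization: 1181 = 1181
By Fermat: n is sum of two squares iff every prime p ≡ 3 (mod 4) appears to even power.
All primes ≡ 3 (mod 4) appear to even power.
Search a = 0, 1, 2, … for 1181 - a² a perfect square: first hit at a = 5: 1181 - 25 = 1156 = 34².
1181 = 5² + 34² = 25 + 1156 ✓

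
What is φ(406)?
168

406 = 2 × 7 × 29
φ(n) = n × ∏(1 - 1/p) for each prime p dividing n
φ(406) = 406 × (1 - 1/2) × (1 - 1/7) × (1 - 1/29) = 168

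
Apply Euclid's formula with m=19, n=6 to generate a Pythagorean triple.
(325, 228, 397)

Euclid's formula: a = m² - n², b = 2mn, c = m² + n²
m = 19, n = 6
a = 19² - 6² = 361 - 36 = 325
b = 2 × 19 × 6 = 228
c = 19² + 6² = 361 + 36 = 397
Verification: 325² + 228² = 105625 + 51984 = 157609 = 397² ✓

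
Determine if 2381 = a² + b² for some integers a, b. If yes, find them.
34² + 35² (a=34, b=35)

Factorization: 2381 = 2381
By Fermat: n is sum of two squares iff every prime p ≡ 3 (mod 4) appears to even power.
All primes ≡ 3 (mod 4) appear to even power.
Search a = 0, 1, 2, … for 2381 - a² a perfect square: first hit at a = 34: 2381 - 1156 = 1225 = 35².
2381 = 34² + 35² = 1156 + 1225 ✓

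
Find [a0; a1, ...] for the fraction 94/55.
[1; 1, 2, 2, 3, 2]

Euclidean algorithm steps:
94 = 1 × 55 + 39
55 = 1 × 39 + 16
39 = 2 × 16 + 7
16 = 2 × 7 + 2
7 = 3 × 2 + 1
2 = 2 × 1 + 0
Continued fraction: [1; 1, 2, 2, 3, 2]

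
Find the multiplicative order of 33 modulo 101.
50

101 is prime, so ord(33) divides φ(101) = 100.
Divisors of 100: 1, 2, 4, 5, 10, 20, 25, 50, 100.
Repeated squaring: 33^1 ≡ 33, 33^2 ≡ 79, 33^4 ≡ 80, 33^8 ≡ 37, 33^16 ≡ 56, 33^32 ≡ 5, 33^64 ≡ 25 (mod 101).
Test 33^d mod 101 for each divisor d in increasing order:
33^1 ≡ 33
33^2 ≡ 79
33^4 ≡ 80
33^5 = 33^4·33^1 ≡ 14
33^10 = 33^8·33^2 ≡ 95
33^20 = 33^16·33^4 ≡ 36
33^25 = 33^16·33^8·33^1 ≡ 100
33^50 = 33^32·33^16·33^2 ≡ 1  ← first divisor giving 1
The order is 50.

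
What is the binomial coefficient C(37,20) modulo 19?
18

Using Lucas' theorem:
Write n=37 and k=20 in base 19:
n in base 19: [1, 18]
k in base 19: [1, 1]
C(37,20) mod 19 = ∏ C(n_i, k_i) mod 19
Digit binomials (mod 19): C(1,1) = 1; C(18,1) = 18
Product: 1 × 18 = 18 ≡ 18 (mod 19)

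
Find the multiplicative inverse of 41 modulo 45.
11

gcd(41, 45) = 1, so the inverse exists.
Extended Euclidean algorithm on (45, 41):
45 = 1 × 41 + 4  ⟹  4 = (1)·45 + (-1)·41
41 = 10 × 4 + 1  ⟹  1 = (-10)·45 + (11)·41
So (11)·41 ≡ 1 (mod 45), i.e. 41^(-1) ≡ 11 (mod 45).
Check: 41 × 11 = 451 ≡ 1 (mod 45)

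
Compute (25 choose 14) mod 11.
2

Using Lucas' theorem:
Write n=25 and k=14 in base 11:
n in base 11: [2, 3]
k in base 11: [1, 3]
C(25,14) mod 11 = ∏ C(n_i, k_i) mod 11
Digit binomials (mod 11): C(2,1) = 2; C(3,3) = 1
Product: 2 × 1 = 2 ≡ 2 (mod 11)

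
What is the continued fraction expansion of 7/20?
[0; 2, 1, 6]

Euclidean algorithm steps:
7 = 0 × 20 + 7
20 = 2 × 7 + 6
7 = 1 × 6 + 1
6 = 6 × 1 + 0
Continued fraction: [0; 2, 1, 6]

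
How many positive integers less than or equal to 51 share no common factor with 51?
32

51 = 3 × 17
φ(n) = n × ∏(1 - 1/p) for each prime p dividing n
φ(51) = 51 × (1 - 1/3) × (1 - 1/17) = 32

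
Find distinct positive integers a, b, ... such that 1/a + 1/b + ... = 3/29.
1/10 + 1/290

Greedy algorithm:
3/29: ceiling(29/3) = 10, use 1/10
1/290: ceiling(290/1) = 290, use 1/290
Result: 3/29 = 1/10 + 1/290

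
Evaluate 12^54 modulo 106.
38

Repeated squaring. Binary of 54 = 110110.
12^1 ≡ 12 (mod 106); 12^2 ≡ 38 (mod 106); 12^4 ≡ 66 (mod 106); 12^8 ≡ 10 (mod 106); 12^16 ≡ 100 (mod 106); 12^32 ≡ 36 (mod 106)
12^54 = 12^2 × 12^4 × 12^16 × 12^32 ≡ 38 (mod 106)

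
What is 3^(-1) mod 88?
59

gcd(3, 88) = 1, so the inverse exists.
Extended Euclidean algorithm on (88, 3):
88 = 29 × 3 + 1  ⟹  1 = (1)·88 + (-29)·3
So (-29)·3 ≡ 1 (mod 88), i.e. 3^(-1) ≡ -29 ≡ 59 (mod 88).
Check: 3 × 59 = 177 ≡ 1 (mod 88)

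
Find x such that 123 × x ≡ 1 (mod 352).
83

gcd(123, 352) = 1, so the inverse exists.
Extended Euclidean algorithm on (352, 123):
352 = 2 × 123 + 106  ⟹  106 = (1)·352 + (-2)·123
123 = 1 × 106 + 17  ⟹  17 = (-1)·352 + (3)·123
106 = 6 × 17 + 4  ⟹  4 = (7)·352 + (-20)·123
17 = 4 × 4 + 1  ⟹  1 = (-29)·352 + (83)·123
So (83)·123 ≡ 1 (mod 352), i.e. 123^(-1) ≡ 83 (mod 352).
Check: 123 × 83 = 10209 ≡ 1 (mod 352)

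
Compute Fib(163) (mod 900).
617

Matrix identity: Q^n = [[F_(n+1), F_n], [F_n, F_(n-1)]] with Q = [[1,1],[1,0]].
n = 163 = 10100011₂. Square-and-multiply, entries mod 900:
Q^1 = [[1,1],[1,0]]
Q^2 = (Q^1)² = [[2,1],[1,1]]
Q^5 = (Q^2)²·Q = [[8,5],[5,3]]
Q^10 = (Q^5)² = [[89,55],[55,34]]
Q^20 = (Q^10)² = [[146,465],[465,581]]
Q^40 = (Q^20)² = [[841,555],[555,286]]
Q^81 = (Q^40)²·Q = [[91,106],[106,885]]
Q^163 = (Q^81)²·Q = [[573,617],[617,856]]
F_163 mod 900 = Q^163[0][1] = 617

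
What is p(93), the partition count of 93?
82010177

p(n) counts ways to write n as a sum of positive integers (order ignored).
Euler's pentagonal recurrence: p(k) = p(k-1) + p(k-2) - p(k-5) - p(k-7) + p(k-12) + p(k-15) - ... (offsets j(3j∓1)/2, signs ++--, p(0)=1, p(<0)=0).
DP table for k = 0..92: p(0)=1, p(1)=1, p(2)=2, p(3)=3, p(4)=5, p(5)=7, p(6)=11, p(7)=15, p(8)=22, p(9)=30, p(10)=42, p(11)=56, p(12)=77, p(13)=101, p(14)=135, p(15)=176, p(16)=231, p(17)=297, p(18)=385, p(19)=490, p(20)=627, p(21)=792, p(22)=1002, p(23)=1255, p(24)=1575, p(25)=1958, p(26)=2436, p(27)=3010, p(28)=3718, p(29)=4565, p(30)=5604, p(31)=6842, p(32)=8349, p(33)=10143, p(34)=12310, p(35)=14883, p(36)=17977, p(37)=21637, p(38)=26015, p(39)=31185, p(40)=37338, p(41)=44583, p(42)=53174, p(43)=63261, p(44)=75175, p(45)=89134, p(46)=105558, p(47)=124754, p(48)=147273, p(49)=173525, p(50)=204226, p(51)=239943, p(52)=281589, p(53)=329931, p(54)=386155, p(55)=451276, p(56)=526823, p(57)=614154, p(58)=715220, p(59)=831820, p(60)=966467, p(61)=1121505, p(62)=1300156, p(63)=1505499, p(64)=1741630, p(65)=2012558, p(66)=2323520, p(67)=2679689, p(68)=3087735, p(69)=3554345, p(70)=4087968, p(71)=4697205, p(72)=5392783, p(73)=6185689, p(74)=7089500, p(75)=8118264, p(76)=9289091, p(77)=10619863, p(78)=12132164, p(79)=13848650, p(80)=15796476, p(81)=18004327, p(82)=20506255, p(83)=23338469, p(84)=26543660, p(85)=30167357, p(86)=34262962, p(87)=38887673, p(88)=44108109, p(89)=49995925, p(90)=56634173, p(91)=64112359, p(92)=72533807.
Final step: p(93) = p(92) + p(91) - p(88) - p(86) + p(81) + p(78) - p(71) - p(67) + p(58) + p(53) - p(42) - p(36) + p(23) + p(16) - p(1)
= 72533807 + 64112359 - 44108109 - 34262962 + 18004327 + 12132164 - 4697205 - 2679689 + 715220 + 329931 - 53174 - 17977 + 1255 + 231 - 1
= 82010177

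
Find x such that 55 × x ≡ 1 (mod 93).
22

gcd(55, 93) = 1, so the inverse exists.
Extended Euclidean algorithm on (93, 55):
93 = 1 × 55 + 38  ⟹  38 = (1)·93 + (-1)·55
55 = 1 × 38 + 17  ⟹  17 = (-1)·93 + (2)·55
38 = 2 × 17 + 4  ⟹  4 = (3)·93 + (-5)·55
17 = 4 × 4 + 1  ⟹  1 = (-13)·93 + (22)·55
So (22)·55 ≡ 1 (mod 93), i.e. 55^(-1) ≡ 22 (mod 93).
Check: 55 × 22 = 1210 ≡ 1 (mod 93)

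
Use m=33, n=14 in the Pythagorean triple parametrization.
(893, 924, 1285)

Euclid's formula: a = m² - n², b = 2mn, c = m² + n²
m = 33, n = 14
a = 33² - 14² = 1089 - 196 = 893
b = 2 × 33 × 14 = 924
c = 33² + 14² = 1089 + 196 = 1285
Verification: 893² + 924² = 797449 + 853776 = 1651225 = 1285² ✓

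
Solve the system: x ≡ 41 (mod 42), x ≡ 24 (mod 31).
923

Using Chinese Remainder Theorem:
M = 42 × 31 = 1302
M1 = 31, M2 = 42
y1 = 31^(-1) mod 42 = 19
y2 = 42^(-1) mod 31 = 17
x = (41×31×19 + 24×42×17) mod 1302 = 923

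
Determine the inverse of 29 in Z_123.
17

gcd(29, 123) = 1, so the inverse exists.
Extended Euclidean algorithm on (123, 29):
123 = 4 × 29 + 7  ⟹  7 = (1)·123 + (-4)·29
29 = 4 × 7 + 1  ⟹  1 = (-4)·123 + (17)·29
So (17)·29 ≡ 1 (mod 123), i.e. 29^(-1) ≡ 17 (mod 123).
Check: 29 × 17 = 493 ≡ 1 (mod 123)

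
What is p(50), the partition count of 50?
204226

p(n) counts ways to write n as a sum of positive integers (order ignored).
Euler's pentagonal recurrence: p(k) = p(k-1) + p(k-2) - p(k-5) - p(k-7) + p(k-12) + p(k-15) - ... (offsets j(3j∓1)/2, signs ++--, p(0)=1, p(<0)=0).
DP table for k = 0..49: p(0)=1, p(1)=1, p(2)=2, p(3)=3, p(4)=5, p(5)=7, p(6)=11, p(7)=15, p(8)=22, p(9)=30, p(10)=42, p(11)=56, p(12)=77, p(13)=101, p(14)=135, p(15)=176, p(16)=231, p(17)=297, p(18)=385, p(19)=490, p(20)=627, p(21)=792, p(22)=1002, p(23)=1255, p(24)=1575, p(25)=1958, p(26)=2436, p(27)=3010, p(28)=3718, p(29)=4565, p(30)=5604, p(31)=6842, p(32)=8349, p(33)=10143, p(34)=12310, p(35)=14883, p(36)=17977, p(37)=21637, p(38)=26015, p(39)=31185, p(40)=37338, p(41)=44583, p(42)=53174, p(43)=63261, p(44)=75175, p(45)=89134, p(46)=105558, p(47)=124754, p(48)=147273, p(49)=173525.
Final step: p(50) = p(49) + p(48) - p(45) - p(43) + p(38) + p(35) - p(28) - p(24) + p(15) + p(10)
= 173525 + 147273 - 89134 - 63261 + 26015 + 14883 - 3718 - 1575 + 176 + 42
= 204226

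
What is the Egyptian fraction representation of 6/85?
1/15 + 1/255

Greedy algorithm:
6/85: ceiling(85/6) = 15, use 1/15
1/255: ceiling(255/1) = 255, use 1/255
Result: 6/85 = 1/15 + 1/255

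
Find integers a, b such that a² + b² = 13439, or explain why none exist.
Not possible

Factorization: 13439 = 89 × 151
By Fermat: n is sum of two squares iff every prime p ≡ 3 (mod 4) appears to even power.
Prime(s) ≡ 3 (mod 4) with odd exponent: [(151, 1)]
Therefore 13439 cannot be expressed as a² + b².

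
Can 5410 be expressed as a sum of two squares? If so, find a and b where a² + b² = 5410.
9² + 73² (a=9, b=73)

Factorization: 5410 = 2 × 5 × 541
By Fermat: n is sum of two squares iff every prime p ≡ 3 (mod 4) appears to even power.
All primes ≡ 3 (mod 4) appear to even power.
Search a = 0, 1, 2, … for 5410 - a² a perfect square: first hit at a = 9: 5410 - 81 = 5329 = 73².
5410 = 9² + 73² = 81 + 5329 ✓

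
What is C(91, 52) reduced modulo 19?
14

Using Lucas' theorem:
Write n=91 and k=52 in base 19:
n in base 19: [4, 15]
k in base 19: [2, 14]
C(91,52) mod 19 = ∏ C(n_i, k_i) mod 19
Digit binomials (mod 19): C(4,2) = 6; C(15,14) = 15
Product: 6 × 15 = 90 ≡ 14 (mod 19)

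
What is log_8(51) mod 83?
70

Baby-step giant-step with step n = ⌈√83⌉ = 10.
Baby steps 8^j mod 83 (j:value) for j=0..9: 0:1, 1:8, 2:64, 3:14, 4:29, 5:66, 6:30, 7:74, 8:11, 9:5.
Giant-step multiplier: 8^(-10) ≡ 8^(82-10) = 8^72 ≡ 27 (mod 83).
Giant steps γ_i = 51·27^i mod 83: γ_0=51, γ_1=49, γ_2=78, γ_3=31, γ_4=7, γ_5=23, γ_6=40, γ_7=1 (in table at j=0).
x = i·n + j = 7·10 + 0 = 70.
Check: 8^70 ≡ 51 (mod 83).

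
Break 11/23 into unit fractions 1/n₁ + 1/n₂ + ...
1/3 + 1/7 + 1/483

Greedy algorithm:
11/23: ceiling(23/11) = 3, use 1/3
10/69: ceiling(69/10) = 7, use 1/7
1/483: ceiling(483/1) = 483, use 1/483
Result: 11/23 = 1/3 + 1/7 + 1/483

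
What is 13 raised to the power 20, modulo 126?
43

Repeated squaring. Binary of 20 = 10100.
13^1 ≡ 13 (mod 126); 13^2 ≡ 43 (mod 126); 13^4 ≡ 85 (mod 126); 13^8 ≡ 43 (mod 126); 13^16 ≡ 85 (mod 126)
13^20 = 13^4 × 13^16 ≡ 43 (mod 126)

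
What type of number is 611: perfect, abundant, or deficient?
deficient

Proper divisors of 611: sum = 1 + 13 + 47 = 61
Since 61 < 611, 611 is deficient.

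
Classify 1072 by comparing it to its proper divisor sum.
deficient

Proper divisors of 1072: sum = 1 + 2 + 4 + 8 + 16 + 67 + 134 + 268 + 536 = 1036
Since 1036 < 1072, 1072 is deficient.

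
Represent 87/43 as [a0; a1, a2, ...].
[2; 43]

Euclidean algorithm steps:
87 = 2 × 43 + 1
43 = 43 × 1 + 0
Continued fraction: [2; 43]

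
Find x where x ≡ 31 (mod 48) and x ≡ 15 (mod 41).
1327

Using Chinese Remainder Theorem:
M = 48 × 41 = 1968
M1 = 41, M2 = 48
y1 = 41^(-1) mod 48 = 41
y2 = 48^(-1) mod 41 = 6
x = (31×41×41 + 15×48×6) mod 1968 = 1327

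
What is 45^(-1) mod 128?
37

gcd(45, 128) = 1, so the inverse exists.
Extended Euclidean algorithm on (128, 45):
128 = 2 × 45 + 38  ⟹  38 = (1)·128 + (-2)·45
45 = 1 × 38 + 7  ⟹  7 = (-1)·128 + (3)·45
38 = 5 × 7 + 3  ⟹  3 = (6)·128 + (-17)·45
7 = 2 × 3 + 1  ⟹  1 = (-13)·128 + (37)·45
So (37)·45 ≡ 1 (mod 128), i.e. 45^(-1) ≡ 37 (mod 128).
Check: 45 × 37 = 1665 ≡ 1 (mod 128)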